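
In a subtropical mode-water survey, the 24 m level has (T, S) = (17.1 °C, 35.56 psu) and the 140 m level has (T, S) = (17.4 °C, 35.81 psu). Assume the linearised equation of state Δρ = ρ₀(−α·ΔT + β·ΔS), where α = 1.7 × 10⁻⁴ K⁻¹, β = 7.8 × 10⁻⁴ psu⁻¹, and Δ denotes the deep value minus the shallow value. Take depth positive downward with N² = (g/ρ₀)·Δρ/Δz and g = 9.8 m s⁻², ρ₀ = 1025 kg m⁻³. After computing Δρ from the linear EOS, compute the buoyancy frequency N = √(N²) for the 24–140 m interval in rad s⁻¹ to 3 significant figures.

3.49 × 10⁻³ rad s⁻¹

ΔT = +0.3 K, ΔS = +0.25 psu (deep − shallow).
Δρ/ρ₀ = −αΔT + βΔS = -5.10 × 10⁻⁵ + 1.95 × 10⁻⁴ = 1.44 × 10⁻⁴, so Δρ ≈ 0.1476 kg m⁻³.
N² = (g/ρ₀)·Δρ/Δz = g·(Δρ/ρ₀)/Δz = 9.8 × 1.44 × 10⁻⁴ / 116 = 1.2166 × 10⁻⁵ s⁻².
N = √(1.2166 × 10⁻⁵) = 3.4880 × 10⁻³ rad s⁻¹ ≈ 3.49 × 10⁻³ rad s⁻¹.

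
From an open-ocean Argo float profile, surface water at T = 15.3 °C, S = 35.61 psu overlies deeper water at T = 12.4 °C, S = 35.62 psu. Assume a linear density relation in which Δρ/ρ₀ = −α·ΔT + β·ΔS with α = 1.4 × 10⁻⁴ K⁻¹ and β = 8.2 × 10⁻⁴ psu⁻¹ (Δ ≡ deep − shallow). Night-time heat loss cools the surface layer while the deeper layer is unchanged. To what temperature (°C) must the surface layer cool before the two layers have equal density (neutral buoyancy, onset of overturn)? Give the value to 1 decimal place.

Neutral buoyancy requires Δρ = 0, i.e. −α(T_deep − T_surf′) + β(S_deep − S_surf) = 0.
T_surf′ = T_deep − (β/α)·ΔS = 12.4 − (8.2 × 10⁻⁴/1.4 × 10⁻⁴)·(+0.01) = 12.341 °C.
Cooling required: 15.3 − (12.341) = 2.959 °C.

12.3 °C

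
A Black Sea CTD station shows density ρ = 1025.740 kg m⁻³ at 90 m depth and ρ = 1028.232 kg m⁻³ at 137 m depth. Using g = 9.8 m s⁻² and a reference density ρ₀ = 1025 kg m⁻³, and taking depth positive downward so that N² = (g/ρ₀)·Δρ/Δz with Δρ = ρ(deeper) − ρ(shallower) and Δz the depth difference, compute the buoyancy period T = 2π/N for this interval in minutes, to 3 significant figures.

Δρ = 1028.232 − 1025.740 = 2.492 kg m⁻³ over Δz = 137 − 90 = 47 m.
N² = (9.8/1025) × (2.492/47) = 5.0694 × 10⁻⁴ s⁻².
N = √(5.0694 × 10⁻⁴) = 0.022515 rad s⁻¹, so T = 2π/N = 279.07 s = 4.6512 min ≈ 4.65 min.

4.65 min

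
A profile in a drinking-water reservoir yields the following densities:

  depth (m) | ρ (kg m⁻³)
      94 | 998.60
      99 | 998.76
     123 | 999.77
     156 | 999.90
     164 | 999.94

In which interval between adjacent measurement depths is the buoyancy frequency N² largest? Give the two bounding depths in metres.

99–123 m

Compute the density gradient over each adjacent pair:
  94–99 m: Δρ/Δz = 0.16/5 = 0.032 kg m⁻⁴
  99–123 m: Δρ/Δz = 1.01/24 = 0.042 kg m⁻⁴
  123–156 m: Δρ/Δz = 0.13/33 = 3.9 × 10⁻³ kg m⁻⁴
  156–164 m: Δρ/Δz = 0.04/8 = 5.0 × 10⁻³ kg m⁻⁴
The largest gradient is in the 99–123 m interval — the pycnocline.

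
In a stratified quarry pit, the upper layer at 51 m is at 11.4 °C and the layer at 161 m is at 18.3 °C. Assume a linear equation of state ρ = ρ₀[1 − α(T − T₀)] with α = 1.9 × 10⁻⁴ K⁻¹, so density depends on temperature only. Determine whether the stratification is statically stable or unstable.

ΔT = 18.3 − 11.4 = +6.9 K, so Δρ/ρ₀ = −αΔT = -1.311 × 10⁻³.
Δρ/ρ₀ < 0, so Δρ < 0: deeper water is lighter → statically unstable; the column would overturn.

unstable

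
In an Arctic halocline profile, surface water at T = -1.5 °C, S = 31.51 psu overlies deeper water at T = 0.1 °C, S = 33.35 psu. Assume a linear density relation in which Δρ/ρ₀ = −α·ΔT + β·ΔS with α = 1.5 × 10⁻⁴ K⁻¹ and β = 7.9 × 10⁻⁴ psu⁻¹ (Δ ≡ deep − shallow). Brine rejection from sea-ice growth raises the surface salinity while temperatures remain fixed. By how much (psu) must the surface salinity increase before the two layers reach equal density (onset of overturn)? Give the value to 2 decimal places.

Neutral buoyancy requires −α(T_deep − T_surf) + β(S_deep − S_surf′) = 0.
S_surf′ = S_deep − (α/β)·ΔT = 33.35 − (1.5 × 10⁻⁴/7.9 × 10⁻⁴)·(+1.6) = 33.0462 psu.
Increase required: 33.0462 − 31.51 = 1.5362 psu.

1.54 psu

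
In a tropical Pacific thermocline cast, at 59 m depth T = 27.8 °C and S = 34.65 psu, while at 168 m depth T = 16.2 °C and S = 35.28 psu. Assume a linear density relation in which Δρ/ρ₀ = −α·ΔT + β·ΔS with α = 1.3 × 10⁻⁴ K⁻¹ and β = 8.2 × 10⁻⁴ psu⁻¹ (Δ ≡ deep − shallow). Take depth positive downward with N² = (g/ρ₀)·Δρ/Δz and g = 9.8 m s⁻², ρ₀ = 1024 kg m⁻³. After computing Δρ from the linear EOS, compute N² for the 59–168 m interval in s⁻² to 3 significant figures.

1.82 × 10⁻⁴ s⁻²

ΔT = -11.6 K, ΔS = +0.63 psu (deep − shallow).
Δρ/ρ₀ = −αΔT + βΔS = 1.508 × 10⁻³ + 5.166 × 10⁻⁴ = 2.0246 × 10⁻³, so Δρ ≈ 2.073 kg m⁻³.
N² = (g/ρ₀)·Δρ/Δz = g·(Δρ/ρ₀)/Δz = 9.8 × 2.0246 × 10⁻³ / 109 = 1.8203 × 10⁻⁴ s⁻² ≈ 1.82 × 10⁻⁴ s⁻².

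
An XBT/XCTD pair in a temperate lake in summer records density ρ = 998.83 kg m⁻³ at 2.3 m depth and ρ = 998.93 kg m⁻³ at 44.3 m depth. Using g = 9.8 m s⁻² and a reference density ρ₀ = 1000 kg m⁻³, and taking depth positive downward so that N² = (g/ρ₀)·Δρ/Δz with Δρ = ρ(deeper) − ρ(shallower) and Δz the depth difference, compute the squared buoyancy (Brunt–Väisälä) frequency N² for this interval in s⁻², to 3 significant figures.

Δρ = 998.93 − 998.83 = 0.10 kg m⁻³ over Δz = 44.3 − 2.3 = 42 m.
N² = (9.8/1000) × (0.10/42) = 2.3333 × 10⁻⁵ s⁻² ≈ 2.33 × 10⁻⁵ s⁻².

2.33 × 10⁻⁵ s⁻²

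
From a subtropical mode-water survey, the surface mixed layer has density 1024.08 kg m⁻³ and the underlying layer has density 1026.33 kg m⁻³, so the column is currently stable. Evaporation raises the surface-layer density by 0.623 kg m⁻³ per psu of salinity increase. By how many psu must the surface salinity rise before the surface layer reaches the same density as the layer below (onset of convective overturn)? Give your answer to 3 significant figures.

Density deficit of the surface layer: 1026.33 − 1024.08 = 2.25 kg m⁻³.
Required change = 2.25 / 0.623 = 3.61 psu.

3.61 psu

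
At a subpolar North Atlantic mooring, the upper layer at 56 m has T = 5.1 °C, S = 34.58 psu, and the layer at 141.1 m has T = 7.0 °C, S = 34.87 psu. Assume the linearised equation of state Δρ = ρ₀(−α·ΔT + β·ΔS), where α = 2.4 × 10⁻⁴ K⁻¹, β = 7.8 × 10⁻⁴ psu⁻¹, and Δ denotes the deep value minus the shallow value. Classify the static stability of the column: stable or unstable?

ΔT = 7.0 − 5.1 = +1.9 K and ΔS = 34.87 − 34.58 = +0.29 psu (deep − shallow).
−αΔT = -4.56 × 10⁻⁴; βΔS = 2.262 × 10⁻⁴; sum Δρ/ρ₀ = -2.298 × 10⁻⁴.
Δρ/ρ₀ < 0, so Δρ < 0: deeper water is lighter → statically unstable; the column would overturn.

unstable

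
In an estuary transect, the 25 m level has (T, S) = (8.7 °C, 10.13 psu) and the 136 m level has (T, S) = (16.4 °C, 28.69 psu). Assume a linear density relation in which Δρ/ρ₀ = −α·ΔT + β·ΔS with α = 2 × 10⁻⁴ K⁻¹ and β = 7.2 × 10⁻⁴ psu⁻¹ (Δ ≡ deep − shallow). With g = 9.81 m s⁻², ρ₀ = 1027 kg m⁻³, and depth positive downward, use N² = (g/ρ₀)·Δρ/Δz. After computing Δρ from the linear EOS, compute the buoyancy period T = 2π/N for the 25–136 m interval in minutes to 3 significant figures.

ΔT = +7.7 K, ΔS = +18.56 psu (deep − shallow).
Δρ/ρ₀ = −αΔT + βΔS = -1.54 × 10⁻³ + 0.0133632 = 0.0118232, so Δρ ≈ 12.14 kg m⁻³.
N² = (g/ρ₀)·Δρ/Δz = g·(Δρ/ρ₀)/Δz = 9.81 × 0.0118232 / 111 = 1.0449 × 10⁻³ s⁻².
N = √(1.0449 × 10⁻³) = 0.032325 rad s⁻¹ → T = 2π/N = 194.38 s = 3.2397 min ≈ 3.24 min.

3.24 min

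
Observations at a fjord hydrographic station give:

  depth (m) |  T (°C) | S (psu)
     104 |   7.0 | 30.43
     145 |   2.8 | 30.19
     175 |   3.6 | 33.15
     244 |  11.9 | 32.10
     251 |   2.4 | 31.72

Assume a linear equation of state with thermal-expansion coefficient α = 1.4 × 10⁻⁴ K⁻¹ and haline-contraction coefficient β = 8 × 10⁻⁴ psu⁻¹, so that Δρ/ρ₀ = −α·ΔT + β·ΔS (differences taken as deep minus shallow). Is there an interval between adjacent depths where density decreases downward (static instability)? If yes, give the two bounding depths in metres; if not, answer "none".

Evaluate Δρ/ρ₀ = −αΔT + βΔS across each adjacent pair:
  104–145 m: −αΔT+βΔS = −(1.4 × 10⁻⁴)(-4.2)+(8 × 10⁻⁴)(-0.24) = 4.0 × 10⁻⁴ → stable
  145–175 m: −αΔT+βΔS = −(1.4 × 10⁻⁴)(+0.8)+(8 × 10⁻⁴)(+2.96) = 2.3 × 10⁻³ → stable
  175–244 m: −αΔT+βΔS = −(1.4 × 10⁻⁴)(+8.3)+(8 × 10⁻⁴)(-1.05) = -2.0 × 10⁻³ → UNSTABLE
  244–251 m: −αΔT+βΔS = −(1.4 × 10⁻⁴)(-9.5)+(8 × 10⁻⁴)(-0.38) = 1.0 × 10⁻³ → stable
The 175–244 m interval has Δρ < 0: lighter water underlies denser water.

175–244 m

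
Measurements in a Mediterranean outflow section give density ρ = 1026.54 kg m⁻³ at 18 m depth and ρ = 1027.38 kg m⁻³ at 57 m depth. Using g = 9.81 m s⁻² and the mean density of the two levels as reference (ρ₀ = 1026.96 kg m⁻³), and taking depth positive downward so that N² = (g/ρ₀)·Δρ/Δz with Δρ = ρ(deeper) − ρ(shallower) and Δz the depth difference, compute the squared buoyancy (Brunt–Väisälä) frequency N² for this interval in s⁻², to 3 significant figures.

Δρ = 1027.38 − 1026.54 = 0.84 kg m⁻³ over Δz = 57 − 18 = 39 m.
N² = (9.81/1026.96) × (0.84/39) = 2.0575 × 10⁻⁴ s⁻² ≈ 2.06 × 10⁻⁴ s⁻².

2.06 × 10⁻⁴ s⁻²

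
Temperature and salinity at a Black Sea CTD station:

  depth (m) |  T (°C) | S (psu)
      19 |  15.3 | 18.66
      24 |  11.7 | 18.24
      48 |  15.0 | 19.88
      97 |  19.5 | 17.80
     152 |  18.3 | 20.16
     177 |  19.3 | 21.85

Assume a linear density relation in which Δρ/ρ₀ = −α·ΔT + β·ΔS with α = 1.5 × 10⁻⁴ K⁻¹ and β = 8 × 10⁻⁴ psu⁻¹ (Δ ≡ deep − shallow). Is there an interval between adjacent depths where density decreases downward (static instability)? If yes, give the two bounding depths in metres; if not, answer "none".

Evaluate Δρ/ρ₀ = −αΔT + βΔS across each adjacent pair:
  19–24 m: −αΔT+βΔS = −(1.5 × 10⁻⁴)(-3.6)+(8 × 10⁻⁴)(-0.42) = 2.0 × 10⁻⁴ → stable
  24–48 m: −αΔT+βΔS = −(1.5 × 10⁻⁴)(+3.3)+(8 × 10⁻⁴)(+1.64) = 8.2 × 10⁻⁴ → stable
  48–97 m: −αΔT+βΔS = −(1.5 × 10⁻⁴)(+4.5)+(8 × 10⁻⁴)(-2.08) = -2.3 × 10⁻³ → UNSTABLE
  97–152 m: −αΔT+βΔS = −(1.5 × 10⁻⁴)(-1.2)+(8 × 10⁻⁴)(+2.36) = 2.1 × 10⁻³ → stable
  152–177 m: −αΔT+βΔS = −(1.5 × 10⁻⁴)(+1.0)+(8 × 10⁻⁴)(+1.69) = 1.2 × 10⁻³ → stable
The 48–97 m interval has Δρ < 0: lighter water underlies denser water.

48–97 m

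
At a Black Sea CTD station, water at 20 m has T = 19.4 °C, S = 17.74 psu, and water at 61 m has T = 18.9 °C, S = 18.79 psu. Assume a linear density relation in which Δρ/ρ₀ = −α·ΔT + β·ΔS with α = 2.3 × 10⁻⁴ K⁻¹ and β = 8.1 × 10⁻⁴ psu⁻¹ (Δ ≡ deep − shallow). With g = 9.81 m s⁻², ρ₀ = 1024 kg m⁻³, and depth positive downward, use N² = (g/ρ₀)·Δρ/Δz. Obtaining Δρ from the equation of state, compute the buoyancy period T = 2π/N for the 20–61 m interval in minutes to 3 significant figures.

6.89 min

ΔT = -0.5 K, ΔS = +1.05 psu (deep − shallow).
Δρ/ρ₀ = −αΔT + βΔS = 1.15 × 10⁻⁴ + 8.505 × 10⁻⁴ = 9.655 × 10⁻⁴, so Δρ ≈ 0.9887 kg m⁻³.
N² = (g/ρ₀)·Δρ/Δz = g·(Δρ/ρ₀)/Δz = 9.81 × 9.655 × 10⁻⁴ / 41 = 2.3101 × 10⁻⁴ s⁻².
N = √(2.3101 × 10⁻⁴) = 0.015199 rad s⁻¹ → T = 2π/N = 413.39 s = 6.8898 min ≈ 6.89 min.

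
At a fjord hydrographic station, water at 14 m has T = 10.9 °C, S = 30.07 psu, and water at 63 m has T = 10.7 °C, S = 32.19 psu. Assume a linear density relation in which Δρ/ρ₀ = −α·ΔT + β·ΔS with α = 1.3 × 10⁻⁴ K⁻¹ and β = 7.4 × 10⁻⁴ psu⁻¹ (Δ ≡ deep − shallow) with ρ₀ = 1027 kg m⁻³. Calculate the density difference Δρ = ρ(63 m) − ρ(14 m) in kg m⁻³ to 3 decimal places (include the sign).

ΔT = -0.2 K, ΔS = +2.12 psu (deep − shallow).
Δρ/ρ₀ = −(1.3 × 10⁻⁴)(-0.2) + (7.4 × 10⁻⁴)(+2.12) = 1.5948 × 10⁻³.
Δρ = 1027 × (1.5948 × 10⁻³) = +1.638 kg m⁻³.
Positive Δρ: denser below, stable.

+1.638 kg m⁻³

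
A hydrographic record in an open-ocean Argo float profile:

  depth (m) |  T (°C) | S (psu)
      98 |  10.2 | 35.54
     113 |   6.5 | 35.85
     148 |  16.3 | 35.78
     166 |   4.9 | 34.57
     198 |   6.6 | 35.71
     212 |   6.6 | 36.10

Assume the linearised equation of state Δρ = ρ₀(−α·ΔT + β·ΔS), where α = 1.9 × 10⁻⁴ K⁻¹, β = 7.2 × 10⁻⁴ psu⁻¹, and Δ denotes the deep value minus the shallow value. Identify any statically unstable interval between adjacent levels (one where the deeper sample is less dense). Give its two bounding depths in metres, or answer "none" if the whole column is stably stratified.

Evaluate Δρ/ρ₀ = −αΔT + βΔS across each adjacent pair:
  98–113 m: −αΔT+βΔS = −(1.9 × 10⁻⁴)(-3.7)+(7.2 × 10⁻⁴)(+0.31) = 9.3 × 10⁻⁴ → stable
  113–148 m: −αΔT+βΔS = −(1.9 × 10⁻⁴)(+9.8)+(7.2 × 10⁻⁴)(-0.07) = -1.9 × 10⁻³ → UNSTABLE
  148–166 m: −αΔT+βΔS = −(1.9 × 10⁻⁴)(-11.4)+(7.2 × 10⁻⁴)(-1.21) = 1.3 × 10⁻³ → stable
  166–198 m: −αΔT+βΔS = −(1.9 × 10⁻⁴)(+1.7)+(7.2 × 10⁻⁴)(+1.14) = 5.0 × 10⁻⁴ → stable
  198–212 m: −αΔT+βΔS = −(1.9 × 10⁻⁴)(+0.0)+(7.2 × 10⁻⁴)(+0.39) = 2.8 × 10⁻⁴ → stable
The 113–148 m interval has Δρ < 0: lighter water underlies denser water.

113–148 m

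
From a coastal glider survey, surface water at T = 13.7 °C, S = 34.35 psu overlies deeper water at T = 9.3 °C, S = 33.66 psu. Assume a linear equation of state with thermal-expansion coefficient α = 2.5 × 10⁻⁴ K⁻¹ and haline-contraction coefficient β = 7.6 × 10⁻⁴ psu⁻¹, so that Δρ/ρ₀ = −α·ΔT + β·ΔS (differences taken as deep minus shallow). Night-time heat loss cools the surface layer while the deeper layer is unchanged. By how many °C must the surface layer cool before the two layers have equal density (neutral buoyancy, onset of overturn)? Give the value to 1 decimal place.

2.3 °C

Neutral buoyancy requires Δρ = 0, i.e. −α(T_deep − T_surf′) + β(S_deep − S_surf) = 0.
T_surf′ = T_deep − (β/α)·ΔS = 9.3 − (7.6 × 10⁻⁴/2.5 × 10⁻⁴)·(-0.69) = 11.398 °C.
Cooling required: 13.7 − (11.398) = 2.302 °C.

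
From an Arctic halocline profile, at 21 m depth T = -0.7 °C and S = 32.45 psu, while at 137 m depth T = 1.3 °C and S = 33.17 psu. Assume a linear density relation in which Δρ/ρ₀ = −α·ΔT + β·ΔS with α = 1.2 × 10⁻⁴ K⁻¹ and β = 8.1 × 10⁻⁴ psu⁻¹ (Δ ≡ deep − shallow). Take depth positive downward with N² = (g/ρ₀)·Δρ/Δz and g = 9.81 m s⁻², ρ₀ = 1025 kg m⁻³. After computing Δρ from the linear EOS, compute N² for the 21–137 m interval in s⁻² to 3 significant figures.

ΔT = +2.0 K, ΔS = +0.72 psu (deep − shallow).
Δρ/ρ₀ = −αΔT + βΔS = -2.40 × 10⁻⁴ + 5.832 × 10⁻⁴ = 3.432 × 10⁻⁴, so Δρ ≈ 0.3518 kg m⁻³.
N² = (g/ρ₀)·Δρ/Δz = g·(Δρ/ρ₀)/Δz = 9.81 × 3.432 × 10⁻⁴ / 116 = 2.9024 × 10⁻⁵ s⁻² ≈ 2.90 × 10⁻⁵ s⁻².

2.90 × 10⁻⁵ s⁻²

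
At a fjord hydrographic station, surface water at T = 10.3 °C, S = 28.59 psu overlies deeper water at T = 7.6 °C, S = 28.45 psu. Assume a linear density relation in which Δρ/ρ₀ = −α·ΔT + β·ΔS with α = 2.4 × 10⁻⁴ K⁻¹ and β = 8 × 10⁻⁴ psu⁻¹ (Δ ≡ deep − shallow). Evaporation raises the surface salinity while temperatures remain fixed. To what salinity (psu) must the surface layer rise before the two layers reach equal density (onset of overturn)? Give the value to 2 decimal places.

29.26 psu

Neutral buoyancy requires −α(T_deep − T_surf) + β(S_deep − S_surf′) = 0.
S_surf′ = S_deep − (α/β)·ΔT = 28.45 − (2.4 × 10⁻⁴/8 × 10⁻⁴)·(-2.7) = 29.2600 psu.
Increase required: 29.2600 − 28.59 = 0.6700 psu.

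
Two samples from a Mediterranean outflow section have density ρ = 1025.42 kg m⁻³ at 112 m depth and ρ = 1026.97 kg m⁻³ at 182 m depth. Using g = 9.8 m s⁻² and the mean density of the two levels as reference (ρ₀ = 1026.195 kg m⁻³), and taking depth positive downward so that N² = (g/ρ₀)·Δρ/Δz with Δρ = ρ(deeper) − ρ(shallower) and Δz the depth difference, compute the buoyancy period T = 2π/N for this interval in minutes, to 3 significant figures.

7.20 min

Δρ = 1026.97 − 1025.42 = 1.55 kg m⁻³ over Δz = 182 − 112 = 70 m.
N² = (9.8/1026.195) × (1.55/70) = 2.1146 × 10⁻⁴ s⁻².
N = √(2.1146 × 10⁻⁴) = 0.014542 rad s⁻¹, so T = 2π/N = 432.07 s = 7.2012 min ≈ 7.20 min.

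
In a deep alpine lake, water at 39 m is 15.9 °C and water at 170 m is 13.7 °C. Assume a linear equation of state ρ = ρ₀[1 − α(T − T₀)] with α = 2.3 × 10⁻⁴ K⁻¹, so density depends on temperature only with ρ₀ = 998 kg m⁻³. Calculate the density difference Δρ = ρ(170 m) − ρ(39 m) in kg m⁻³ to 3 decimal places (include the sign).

+0.505 kg m⁻³

ΔT = -2.2 K, Δρ/ρ₀ = −αΔT = 5.06 × 10⁻⁴.
Δρ = 998 × (5.06 × 10⁻⁴) = +0.505 kg m⁻³.
Positive Δρ: denser below, stable.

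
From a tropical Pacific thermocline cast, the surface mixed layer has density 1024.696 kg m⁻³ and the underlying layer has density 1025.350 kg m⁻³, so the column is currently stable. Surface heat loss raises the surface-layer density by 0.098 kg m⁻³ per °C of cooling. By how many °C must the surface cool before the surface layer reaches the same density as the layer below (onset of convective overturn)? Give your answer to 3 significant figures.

6.67 °C

Density deficit of the surface layer: 1025.350 − 1024.696 = 0.654 kg m⁻³.
Required change = 0.654 / 0.098 = 6.67 °C.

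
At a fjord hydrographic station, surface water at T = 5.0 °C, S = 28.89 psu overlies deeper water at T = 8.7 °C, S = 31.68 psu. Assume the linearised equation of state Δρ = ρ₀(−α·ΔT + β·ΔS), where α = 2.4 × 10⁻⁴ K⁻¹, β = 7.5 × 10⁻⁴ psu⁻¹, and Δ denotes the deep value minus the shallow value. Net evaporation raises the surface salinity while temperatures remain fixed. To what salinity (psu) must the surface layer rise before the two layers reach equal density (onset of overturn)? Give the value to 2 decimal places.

30.50 psu

Neutral buoyancy requires −α(T_deep − T_surf) + β(S_deep − S_surf′) = 0.
S_surf′ = S_deep − (α/β)·ΔT = 31.68 − (2.4 × 10⁻⁴/7.5 × 10⁻⁴)·(+3.7) = 30.4960 psu.
Increase required: 30.4960 − 28.89 = 1.6060 psu.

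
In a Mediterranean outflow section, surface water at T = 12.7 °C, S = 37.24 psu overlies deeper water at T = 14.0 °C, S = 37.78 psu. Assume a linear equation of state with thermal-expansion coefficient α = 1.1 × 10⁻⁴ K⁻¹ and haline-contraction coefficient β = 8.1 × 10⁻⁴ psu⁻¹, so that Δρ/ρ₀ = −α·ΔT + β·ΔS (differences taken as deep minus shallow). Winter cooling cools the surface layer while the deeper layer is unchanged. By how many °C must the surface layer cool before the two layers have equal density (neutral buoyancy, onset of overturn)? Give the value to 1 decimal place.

Neutral buoyancy requires Δρ = 0, i.e. −α(T_deep − T_surf′) + β(S_deep − S_surf) = 0.
T_surf′ = T_deep − (β/α)·ΔS = 14.0 − (8.1 × 10⁻⁴/1.1 × 10⁻⁴)·(+0.54) = 10.024 °C.
Cooling required: 12.7 − (10.024) = 2.676 °C.

2.7 °C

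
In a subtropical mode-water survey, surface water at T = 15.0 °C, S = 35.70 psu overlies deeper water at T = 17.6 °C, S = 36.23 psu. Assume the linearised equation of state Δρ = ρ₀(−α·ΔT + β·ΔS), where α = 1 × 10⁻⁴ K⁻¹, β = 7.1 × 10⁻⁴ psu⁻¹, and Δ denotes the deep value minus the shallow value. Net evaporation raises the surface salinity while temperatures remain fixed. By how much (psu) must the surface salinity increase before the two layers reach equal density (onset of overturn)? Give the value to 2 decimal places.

Neutral buoyancy requires −α(T_deep − T_surf) + β(S_deep − S_surf′) = 0.
S_surf′ = S_deep − (α/β)·ΔT = 36.23 − (1 × 10⁻⁴/7.1 × 10⁻⁴)·(+2.6) = 35.8638 psu.
Increase required: 35.8638 − 35.70 = 0.1638 psu.

0.16 psu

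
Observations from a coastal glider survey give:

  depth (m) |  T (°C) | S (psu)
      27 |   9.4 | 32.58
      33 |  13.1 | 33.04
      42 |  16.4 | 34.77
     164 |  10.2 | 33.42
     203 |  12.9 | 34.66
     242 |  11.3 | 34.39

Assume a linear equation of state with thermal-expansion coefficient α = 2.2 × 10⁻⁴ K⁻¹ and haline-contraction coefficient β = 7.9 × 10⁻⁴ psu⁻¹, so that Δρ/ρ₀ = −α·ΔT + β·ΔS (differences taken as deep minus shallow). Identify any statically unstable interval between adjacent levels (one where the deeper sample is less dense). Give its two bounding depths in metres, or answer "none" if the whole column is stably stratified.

Evaluate Δρ/ρ₀ = −αΔT + βΔS across each adjacent pair:
  27–33 m: −αΔT+βΔS = −(2.2 × 10⁻⁴)(+3.7)+(7.9 × 10⁻⁴)(+0.46) = -4.5 × 10⁻⁴ → UNSTABLE
  33–42 m: −αΔT+βΔS = −(2.2 × 10⁻⁴)(+3.3)+(7.9 × 10⁻⁴)(+1.73) = 6.4 × 10⁻⁴ → stable
  42–164 m: −αΔT+βΔS = −(2.2 × 10⁻⁴)(-6.2)+(7.9 × 10⁻⁴)(-1.35) = 3.0 × 10⁻⁴ → stable
  164–203 m: −αΔT+βΔS = −(2.2 × 10⁻⁴)(+2.7)+(7.9 × 10⁻⁴)(+1.24) = 3.9 × 10⁻⁴ → stable
  203–242 m: −αΔT+βΔS = −(2.2 × 10⁻⁴)(-1.6)+(7.9 × 10⁻⁴)(-0.27) = 1.4 × 10⁻⁴ → stable
The 27–33 m interval has Δρ < 0: lighter water underlies denser water.

27–33 m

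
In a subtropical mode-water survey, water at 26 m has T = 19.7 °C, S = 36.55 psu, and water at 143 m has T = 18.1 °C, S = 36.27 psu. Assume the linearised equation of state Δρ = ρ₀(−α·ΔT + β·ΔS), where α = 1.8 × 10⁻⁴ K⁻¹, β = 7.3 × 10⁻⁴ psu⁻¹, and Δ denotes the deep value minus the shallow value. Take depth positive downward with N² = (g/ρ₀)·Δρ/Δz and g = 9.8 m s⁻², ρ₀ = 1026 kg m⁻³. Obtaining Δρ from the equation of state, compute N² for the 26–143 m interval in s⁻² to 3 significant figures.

ΔT = -1.6 K, ΔS = -0.28 psu (deep − shallow).
Δρ/ρ₀ = −αΔT + βΔS = 2.88 × 10⁻⁴ − 2.044 × 10⁻⁴ = 8.36 × 10⁻⁵, so Δρ ≈ 0.08577 kg m⁻³.
N² = (g/ρ₀)·Δρ/Δz = g·(Δρ/ρ₀)/Δz = 9.8 × 8.36 × 10⁻⁵ / 117 = 7.0024 × 10⁻⁶ s⁻² ≈ 7.00 × 10⁻⁶ s⁻².

7.00 × 10⁻⁶ s⁻²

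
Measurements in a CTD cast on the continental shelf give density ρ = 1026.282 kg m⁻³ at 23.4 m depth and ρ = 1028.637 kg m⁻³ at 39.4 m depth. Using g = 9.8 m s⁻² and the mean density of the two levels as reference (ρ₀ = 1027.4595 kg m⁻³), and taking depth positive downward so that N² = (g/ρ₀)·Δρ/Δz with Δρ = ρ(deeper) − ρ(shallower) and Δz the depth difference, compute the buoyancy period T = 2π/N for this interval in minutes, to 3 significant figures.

2.79 min

Δρ = 1028.637 − 1026.282 = 2.355 kg m⁻³ over Δz = 39.4 − 23.4 = 16 m.
N² = (9.8/1027.4595) × (2.355/16) = 1.4039 × 10⁻³ s⁻².
N = √(1.4039 × 10⁻³) = 0.037469 rad s⁻¹, so T = 2π/N = 167.69 s = 2.7948 min ≈ 2.79 min.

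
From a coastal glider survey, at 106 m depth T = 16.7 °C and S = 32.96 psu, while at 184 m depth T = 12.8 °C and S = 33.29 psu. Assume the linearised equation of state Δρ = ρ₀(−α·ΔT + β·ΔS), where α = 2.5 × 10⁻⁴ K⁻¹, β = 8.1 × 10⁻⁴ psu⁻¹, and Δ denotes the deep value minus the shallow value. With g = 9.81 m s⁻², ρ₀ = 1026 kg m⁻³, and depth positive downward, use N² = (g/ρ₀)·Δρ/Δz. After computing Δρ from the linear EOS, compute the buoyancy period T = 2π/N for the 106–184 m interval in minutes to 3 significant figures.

8.38 min

ΔT = -3.9 K, ΔS = +0.33 psu (deep − shallow).
Δρ/ρ₀ = −αΔT + βΔS = 9.75 × 10⁻⁴ + 2.673 × 10⁻⁴ = 1.2423 × 10⁻³, so Δρ ≈ 1.275 kg m⁻³.
N² = (g/ρ₀)·Δρ/Δz = g·(Δρ/ρ₀)/Δz = 9.81 × 1.2423 × 10⁻³ / 78 = 1.5624 × 10⁻⁴ s⁻².
N = √(1.5624 × 10⁻⁴) = 0.012500 rad s⁻¹ → T = 2π/N = 502.65 s = 8.3775 min ≈ 8.38 min.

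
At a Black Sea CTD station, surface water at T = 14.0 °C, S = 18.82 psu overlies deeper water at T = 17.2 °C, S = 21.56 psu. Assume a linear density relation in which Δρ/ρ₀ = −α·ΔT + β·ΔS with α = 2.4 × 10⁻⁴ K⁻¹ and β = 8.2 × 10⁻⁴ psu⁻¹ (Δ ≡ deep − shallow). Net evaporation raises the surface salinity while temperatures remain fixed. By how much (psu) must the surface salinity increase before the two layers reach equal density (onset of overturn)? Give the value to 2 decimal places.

1.80 psu

Neutral buoyancy requires −α(T_deep − T_surf) + β(S_deep − S_surf′) = 0.
S_surf′ = S_deep − (α/β)·ΔT = 21.56 − (2.4 × 10⁻⁴/8.2 × 10⁻⁴)·(+3.2) = 20.6234 psu.
Increase required: 20.6234 − 18.82 = 1.8034 psu.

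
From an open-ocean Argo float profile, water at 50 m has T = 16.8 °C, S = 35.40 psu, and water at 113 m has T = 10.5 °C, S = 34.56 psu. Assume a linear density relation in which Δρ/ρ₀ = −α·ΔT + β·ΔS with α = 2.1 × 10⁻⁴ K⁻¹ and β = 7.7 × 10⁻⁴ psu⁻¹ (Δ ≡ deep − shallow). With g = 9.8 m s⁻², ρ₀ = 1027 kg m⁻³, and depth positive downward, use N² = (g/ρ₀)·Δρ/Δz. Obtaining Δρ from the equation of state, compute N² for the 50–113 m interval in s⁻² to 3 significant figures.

ΔT = -6.3 K, ΔS = -0.84 psu (deep − shallow).
Δρ/ρ₀ = −αΔT + βΔS = 1.323 × 10⁻³ − 6.468 × 10⁻⁴ = 6.762 × 10⁻⁴, so Δρ ≈ 0.6945 kg m⁻³.
N² = (g/ρ₀)·Δρ/Δz = g·(Δρ/ρ₀)/Δz = 9.8 × 6.762 × 10⁻⁴ / 63 = 1.0519 × 10⁻⁴ s⁻² ≈ 1.05 × 10⁻⁴ s⁻².

1.05 × 10⁻⁴ s⁻²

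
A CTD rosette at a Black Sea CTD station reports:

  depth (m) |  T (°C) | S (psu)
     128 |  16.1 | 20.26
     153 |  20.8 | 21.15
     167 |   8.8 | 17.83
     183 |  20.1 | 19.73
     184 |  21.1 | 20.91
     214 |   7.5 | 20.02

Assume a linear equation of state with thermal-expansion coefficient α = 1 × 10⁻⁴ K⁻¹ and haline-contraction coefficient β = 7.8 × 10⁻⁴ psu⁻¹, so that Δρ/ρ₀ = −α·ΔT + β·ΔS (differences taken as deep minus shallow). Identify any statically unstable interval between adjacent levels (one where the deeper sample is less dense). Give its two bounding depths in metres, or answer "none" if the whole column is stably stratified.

Evaluate Δρ/ρ₀ = −αΔT + βΔS across each adjacent pair:
  128–153 m: −αΔT+βΔS = −(1 × 10⁻⁴)(+4.7)+(7.8 × 10⁻⁴)(+0.89) = 2.2 × 10⁻⁴ → stable
  153–167 m: −αΔT+βΔS = −(1 × 10⁻⁴)(-12.0)+(7.8 × 10⁻⁴)(-3.32) = -1.4 × 10⁻³ → UNSTABLE
  167–183 m: −αΔT+βΔS = −(1 × 10⁻⁴)(+11.3)+(7.8 × 10⁻⁴)(+1.90) = 3.5 × 10⁻⁴ → stable
  183–184 m: −αΔT+βΔS = −(1 × 10⁻⁴)(+1.0)+(7.8 × 10⁻⁴)(+1.18) = 8.2 × 10⁻⁴ → stable
  184–214 m: −αΔT+βΔS = −(1 × 10⁻⁴)(-13.6)+(7.8 × 10⁻⁴)(-0.89) = 6.7 × 10⁻⁴ → stable
The 153–167 m interval has Δρ < 0: lighter water underlies denser water.

153–167 m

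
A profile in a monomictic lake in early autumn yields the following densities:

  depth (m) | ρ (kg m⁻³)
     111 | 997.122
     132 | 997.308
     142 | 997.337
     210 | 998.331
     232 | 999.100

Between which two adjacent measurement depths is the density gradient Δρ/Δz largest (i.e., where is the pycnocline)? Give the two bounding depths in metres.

210–232 m

Compute the density gradient over each adjacent pair:
  111–132 m: Δρ/Δz = 0.186/21 = 8.9 × 10⁻³ kg m⁻⁴
  132–142 m: Δρ/Δz = 0.029/10 = 2.9 × 10⁻³ kg m⁻⁴
  142–210 m: Δρ/Δz = 0.994/68 = 0.015 kg m⁻⁴
  210–232 m: Δρ/Δz = 0.769/22 = 0.035 kg m⁻⁴
The largest gradient is in the 210–232 m interval — the pycnocline.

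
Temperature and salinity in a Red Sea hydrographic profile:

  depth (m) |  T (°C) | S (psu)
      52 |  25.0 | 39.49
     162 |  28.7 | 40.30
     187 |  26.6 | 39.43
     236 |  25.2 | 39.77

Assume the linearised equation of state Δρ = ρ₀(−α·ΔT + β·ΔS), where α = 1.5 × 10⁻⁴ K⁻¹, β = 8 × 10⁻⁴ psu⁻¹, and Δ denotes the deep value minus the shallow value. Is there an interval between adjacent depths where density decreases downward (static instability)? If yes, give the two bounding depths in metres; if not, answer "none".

Evaluate Δρ/ρ₀ = −αΔT + βΔS across each adjacent pair:
  52–162 m: −αΔT+βΔS = −(1.5 × 10⁻⁴)(+3.7)+(8 × 10⁻⁴)(+0.81) = 9.3 × 10⁻⁵ → stable
  162–187 m: −αΔT+βΔS = −(1.5 × 10⁻⁴)(-2.1)+(8 × 10⁻⁴)(-0.87) = -3.8 × 10⁻⁴ → UNSTABLE
  187–236 m: −αΔT+βΔS = −(1.5 × 10⁻⁴)(-1.4)+(8 × 10⁻⁴)(+0.34) = 4.8 × 10⁻⁴ → stable
The 162–187 m interval has Δρ < 0: lighter water underlies denser water.

162–187 m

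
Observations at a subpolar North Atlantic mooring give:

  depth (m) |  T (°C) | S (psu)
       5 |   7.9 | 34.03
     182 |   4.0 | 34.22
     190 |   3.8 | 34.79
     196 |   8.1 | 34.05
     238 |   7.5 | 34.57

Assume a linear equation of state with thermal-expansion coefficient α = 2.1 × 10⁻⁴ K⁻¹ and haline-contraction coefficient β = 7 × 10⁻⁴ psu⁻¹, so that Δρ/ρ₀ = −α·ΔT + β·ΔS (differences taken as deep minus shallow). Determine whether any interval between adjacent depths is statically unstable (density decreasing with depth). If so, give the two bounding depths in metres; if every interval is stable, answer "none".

Evaluate Δρ/ρ₀ = −αΔT + βΔS across each adjacent pair:
  5–182 m: −αΔT+βΔS = −(2.1 × 10⁻⁴)(-3.9)+(7 × 10⁻⁴)(+0.19) = 9.5 × 10⁻⁴ → stable
  182–190 m: −αΔT+βΔS = −(2.1 × 10⁻⁴)(-0.2)+(7 × 10⁻⁴)(+0.57) = 4.4 × 10⁻⁴ → stable
  190–196 m: −αΔT+βΔS = −(2.1 × 10⁻⁴)(+4.3)+(7 × 10⁻⁴)(-0.74) = -1.4 × 10⁻³ → UNSTABLE
  196–238 m: −αΔT+βΔS = −(2.1 × 10⁻⁴)(-0.6)+(7 × 10⁻⁴)(+0.52) = 4.9 × 10⁻⁴ → stable
The 190–196 m interval has Δρ < 0: lighter water underlies denser water.

190–196 m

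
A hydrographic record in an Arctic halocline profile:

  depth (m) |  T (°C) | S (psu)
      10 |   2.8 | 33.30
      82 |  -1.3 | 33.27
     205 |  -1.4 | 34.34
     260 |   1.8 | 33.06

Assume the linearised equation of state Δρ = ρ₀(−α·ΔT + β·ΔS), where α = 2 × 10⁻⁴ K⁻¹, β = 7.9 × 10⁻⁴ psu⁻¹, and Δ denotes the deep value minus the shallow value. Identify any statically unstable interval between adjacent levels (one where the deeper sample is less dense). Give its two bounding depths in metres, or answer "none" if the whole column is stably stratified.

Evaluate Δρ/ρ₀ = −αΔT + βΔS across each adjacent pair:
  10–82 m: −αΔT+βΔS = −(2 × 10⁻⁴)(-4.1)+(7.9 × 10⁻⁴)(-0.03) = 8.0 × 10⁻⁴ → stable
  82–205 m: −αΔT+βΔS = −(2 × 10⁻⁴)(-0.1)+(7.9 × 10⁻⁴)(+1.07) = 8.7 × 10⁻⁴ → stable
  205–260 m: −αΔT+βΔS = −(2 × 10⁻⁴)(+3.2)+(7.9 × 10⁻⁴)(-1.28) = -1.7 × 10⁻³ → UNSTABLE
The 205–260 m interval has Δρ < 0: lighter water underlies denser water.

205–260 m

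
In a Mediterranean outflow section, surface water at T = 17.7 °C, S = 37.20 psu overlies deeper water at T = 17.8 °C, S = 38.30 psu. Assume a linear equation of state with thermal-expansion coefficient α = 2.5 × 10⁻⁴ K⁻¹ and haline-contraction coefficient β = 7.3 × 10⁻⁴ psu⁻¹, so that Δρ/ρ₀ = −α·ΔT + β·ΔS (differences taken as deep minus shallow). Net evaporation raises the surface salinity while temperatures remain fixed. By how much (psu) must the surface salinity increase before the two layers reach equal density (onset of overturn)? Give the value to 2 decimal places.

Neutral buoyancy requires −α(T_deep − T_surf) + β(S_deep − S_surf′) = 0.
S_surf′ = S_deep − (α/β)·ΔT = 38.30 − (2.5 × 10⁻⁴/7.3 × 10⁻⁴)·(+0.1) = 38.2658 psu.
Increase required: 38.2658 − 37.20 = 1.0658 psu.

1.07 psu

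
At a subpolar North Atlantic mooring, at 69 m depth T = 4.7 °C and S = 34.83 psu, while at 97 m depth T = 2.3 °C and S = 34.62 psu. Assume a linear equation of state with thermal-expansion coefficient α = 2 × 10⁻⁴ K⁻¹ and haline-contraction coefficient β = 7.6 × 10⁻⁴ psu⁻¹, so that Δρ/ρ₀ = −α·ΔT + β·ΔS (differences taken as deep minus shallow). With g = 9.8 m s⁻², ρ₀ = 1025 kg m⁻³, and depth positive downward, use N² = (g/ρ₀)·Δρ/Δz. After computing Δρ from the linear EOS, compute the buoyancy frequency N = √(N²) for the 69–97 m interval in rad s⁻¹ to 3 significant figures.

ΔT = -2.4 K, ΔS = -0.21 psu (deep − shallow).
Δρ/ρ₀ = −αΔT + βΔS = 4.80 × 10⁻⁴ − 1.596 × 10⁻⁴ = 3.204 × 10⁻⁴, so Δρ ≈ 0.3284 kg m⁻³.
N² = (g/ρ₀)·Δρ/Δz = g·(Δρ/ρ₀)/Δz = 9.8 × 3.204 × 10⁻⁴ / 28 = 1.1214 × 10⁻⁴ s⁻².
N = √(1.1214 × 10⁻⁴) = 0.010590 rad s⁻¹ ≈ 0.0106 rad s⁻¹.

0.0106 rad s⁻¹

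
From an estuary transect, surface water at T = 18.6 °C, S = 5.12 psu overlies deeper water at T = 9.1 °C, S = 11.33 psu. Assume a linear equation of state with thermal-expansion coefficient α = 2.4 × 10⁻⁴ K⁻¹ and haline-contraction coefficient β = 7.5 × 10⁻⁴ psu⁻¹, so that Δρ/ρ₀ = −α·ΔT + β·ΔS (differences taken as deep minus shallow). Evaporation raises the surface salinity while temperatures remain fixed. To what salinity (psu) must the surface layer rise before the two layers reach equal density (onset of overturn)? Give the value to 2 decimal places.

Neutral buoyancy requires −α(T_deep − T_surf) + β(S_deep − S_surf′) = 0.
S_surf′ = S_deep − (α/β)·ΔT = 11.33 − (2.4 × 10⁻⁴/7.5 × 10⁻⁴)·(-9.5) = 14.3700 psu.
Increase required: 14.3700 − 5.12 = 9.2500 psu.

14.37 psu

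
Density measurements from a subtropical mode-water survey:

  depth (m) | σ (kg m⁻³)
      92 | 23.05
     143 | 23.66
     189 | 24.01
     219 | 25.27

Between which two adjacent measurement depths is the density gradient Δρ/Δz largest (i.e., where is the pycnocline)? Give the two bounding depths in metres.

Compute the density gradient over each adjacent pair:
  92–143 m: Δρ/Δz = 0.61/51 = 0.012 kg m⁻⁴
  143–189 m: Δρ/Δz = 0.35/46 = 7.6 × 10⁻³ kg m⁻⁴
  189–219 m: Δρ/Δz = 1.26/30 = 0.042 kg m⁻⁴
The largest gradient is in the 189–219 m interval — the pycnocline.

189–219 m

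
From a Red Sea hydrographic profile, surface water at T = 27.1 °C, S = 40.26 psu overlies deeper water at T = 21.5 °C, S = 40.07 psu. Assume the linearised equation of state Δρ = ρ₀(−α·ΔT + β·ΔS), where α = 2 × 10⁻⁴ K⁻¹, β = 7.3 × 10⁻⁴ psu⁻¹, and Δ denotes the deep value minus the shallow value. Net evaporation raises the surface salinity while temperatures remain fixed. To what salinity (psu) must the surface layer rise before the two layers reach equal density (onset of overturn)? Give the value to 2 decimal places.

Neutral buoyancy requires −α(T_deep − T_surf) + β(S_deep − S_surf′) = 0.
S_surf′ = S_deep − (α/β)·ΔT = 40.07 − (2 × 10⁻⁴/7.3 × 10⁻⁴)·(-5.6) = 41.6042 psu.
Increase required: 41.6042 − 40.26 = 1.3442 psu.

41.60 psu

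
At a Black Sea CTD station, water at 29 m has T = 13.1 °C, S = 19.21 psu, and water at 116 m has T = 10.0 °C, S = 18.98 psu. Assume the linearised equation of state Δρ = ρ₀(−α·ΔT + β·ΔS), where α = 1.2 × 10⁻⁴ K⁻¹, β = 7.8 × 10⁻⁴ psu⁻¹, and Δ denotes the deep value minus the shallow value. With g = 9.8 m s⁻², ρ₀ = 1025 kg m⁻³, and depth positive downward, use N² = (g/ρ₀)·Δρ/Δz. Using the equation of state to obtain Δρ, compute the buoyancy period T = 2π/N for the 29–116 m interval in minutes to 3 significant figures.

ΔT = -3.1 K, ΔS = -0.23 psu (deep − shallow).
Δρ/ρ₀ = −αΔT + βΔS = 3.72 × 10⁻⁴ − 1.794 × 10⁻⁴ = 1.926 × 10⁻⁴, so Δρ ≈ 0.1974 kg m⁻³.
N² = (g/ρ₀)·Δρ/Δz = g·(Δρ/ρ₀)/Δz = 9.8 × 1.926 × 10⁻⁴ / 87 = 2.1695 × 10⁻⁵ s⁻².
N = √(2.1695 × 10⁻⁵) = 4.6578 × 10⁻³ rad s⁻¹ → T = 2π/N = 1.3490 × 10³ s = 22.483 min ≈ 22.5 min.

22.5 min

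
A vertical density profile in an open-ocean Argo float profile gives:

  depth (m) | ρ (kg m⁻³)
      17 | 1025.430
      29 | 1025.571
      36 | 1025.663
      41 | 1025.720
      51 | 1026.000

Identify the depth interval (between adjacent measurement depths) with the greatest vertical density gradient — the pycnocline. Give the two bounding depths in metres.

Compute the density gradient over each adjacent pair:
  17–29 m: Δρ/Δz = 0.141/12 = 0.012 kg m⁻⁴
  29–36 m: Δρ/Δz = 0.092/7 = 0.013 kg m⁻⁴
  36–41 m: Δρ/Δz = 0.057/5 = 0.011 kg m⁻⁴
  41–51 m: Δρ/Δz = 0.280/10 = 0.028 kg m⁻⁴
The largest gradient is in the 41–51 m interval — the pycnocline.

41–51 m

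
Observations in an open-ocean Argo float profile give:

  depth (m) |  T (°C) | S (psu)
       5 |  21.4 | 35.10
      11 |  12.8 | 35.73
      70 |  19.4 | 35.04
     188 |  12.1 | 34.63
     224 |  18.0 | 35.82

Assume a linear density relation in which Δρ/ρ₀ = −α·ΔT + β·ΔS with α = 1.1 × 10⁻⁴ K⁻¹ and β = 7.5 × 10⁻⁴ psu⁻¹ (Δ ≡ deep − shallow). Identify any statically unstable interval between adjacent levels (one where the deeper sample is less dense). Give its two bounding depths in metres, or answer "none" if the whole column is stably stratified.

11–70 m

Evaluate Δρ/ρ₀ = −αΔT + βΔS across each adjacent pair:
  5–11 m: −αΔT+βΔS = −(1.1 × 10⁻⁴)(-8.6)+(7.5 × 10⁻⁴)(+0.63) = 1.4 × 10⁻³ → stable
  11–70 m: −αΔT+βΔS = −(1.1 × 10⁻⁴)(+6.6)+(7.5 × 10⁻⁴)(-0.69) = -1.2 × 10⁻³ → UNSTABLE
  70–188 m: −αΔT+βΔS = −(1.1 × 10⁻⁴)(-7.3)+(7.5 × 10⁻⁴)(-0.41) = 5.0 × 10⁻⁴ → stable
  188–224 m: −αΔT+βΔS = −(1.1 × 10⁻⁴)(+5.9)+(7.5 × 10⁻⁴)(+1.19) = 2.4 × 10⁻⁴ → stable
The 11–70 m interval has Δρ < 0: lighter water underlies denser water.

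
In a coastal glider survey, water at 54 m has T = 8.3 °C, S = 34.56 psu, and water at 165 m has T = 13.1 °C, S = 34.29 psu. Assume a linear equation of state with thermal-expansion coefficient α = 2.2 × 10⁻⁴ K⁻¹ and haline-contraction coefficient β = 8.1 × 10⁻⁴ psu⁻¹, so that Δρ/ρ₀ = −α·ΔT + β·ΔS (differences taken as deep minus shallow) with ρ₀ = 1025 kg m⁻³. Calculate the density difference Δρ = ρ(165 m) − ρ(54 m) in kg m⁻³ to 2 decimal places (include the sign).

ΔT = +4.8 K, ΔS = -0.27 psu (deep − shallow).
Δρ/ρ₀ = −(2.2 × 10⁻⁴)(+4.8) + (8.1 × 10⁻⁴)(-0.27) = -1.2747 × 10⁻³.
Δρ = 1025 × (-1.2747 × 10⁻³) = -1.31 kg m⁻³.
Negative Δρ: lighter below, statically unstable.

-1.31 kg m⁻³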